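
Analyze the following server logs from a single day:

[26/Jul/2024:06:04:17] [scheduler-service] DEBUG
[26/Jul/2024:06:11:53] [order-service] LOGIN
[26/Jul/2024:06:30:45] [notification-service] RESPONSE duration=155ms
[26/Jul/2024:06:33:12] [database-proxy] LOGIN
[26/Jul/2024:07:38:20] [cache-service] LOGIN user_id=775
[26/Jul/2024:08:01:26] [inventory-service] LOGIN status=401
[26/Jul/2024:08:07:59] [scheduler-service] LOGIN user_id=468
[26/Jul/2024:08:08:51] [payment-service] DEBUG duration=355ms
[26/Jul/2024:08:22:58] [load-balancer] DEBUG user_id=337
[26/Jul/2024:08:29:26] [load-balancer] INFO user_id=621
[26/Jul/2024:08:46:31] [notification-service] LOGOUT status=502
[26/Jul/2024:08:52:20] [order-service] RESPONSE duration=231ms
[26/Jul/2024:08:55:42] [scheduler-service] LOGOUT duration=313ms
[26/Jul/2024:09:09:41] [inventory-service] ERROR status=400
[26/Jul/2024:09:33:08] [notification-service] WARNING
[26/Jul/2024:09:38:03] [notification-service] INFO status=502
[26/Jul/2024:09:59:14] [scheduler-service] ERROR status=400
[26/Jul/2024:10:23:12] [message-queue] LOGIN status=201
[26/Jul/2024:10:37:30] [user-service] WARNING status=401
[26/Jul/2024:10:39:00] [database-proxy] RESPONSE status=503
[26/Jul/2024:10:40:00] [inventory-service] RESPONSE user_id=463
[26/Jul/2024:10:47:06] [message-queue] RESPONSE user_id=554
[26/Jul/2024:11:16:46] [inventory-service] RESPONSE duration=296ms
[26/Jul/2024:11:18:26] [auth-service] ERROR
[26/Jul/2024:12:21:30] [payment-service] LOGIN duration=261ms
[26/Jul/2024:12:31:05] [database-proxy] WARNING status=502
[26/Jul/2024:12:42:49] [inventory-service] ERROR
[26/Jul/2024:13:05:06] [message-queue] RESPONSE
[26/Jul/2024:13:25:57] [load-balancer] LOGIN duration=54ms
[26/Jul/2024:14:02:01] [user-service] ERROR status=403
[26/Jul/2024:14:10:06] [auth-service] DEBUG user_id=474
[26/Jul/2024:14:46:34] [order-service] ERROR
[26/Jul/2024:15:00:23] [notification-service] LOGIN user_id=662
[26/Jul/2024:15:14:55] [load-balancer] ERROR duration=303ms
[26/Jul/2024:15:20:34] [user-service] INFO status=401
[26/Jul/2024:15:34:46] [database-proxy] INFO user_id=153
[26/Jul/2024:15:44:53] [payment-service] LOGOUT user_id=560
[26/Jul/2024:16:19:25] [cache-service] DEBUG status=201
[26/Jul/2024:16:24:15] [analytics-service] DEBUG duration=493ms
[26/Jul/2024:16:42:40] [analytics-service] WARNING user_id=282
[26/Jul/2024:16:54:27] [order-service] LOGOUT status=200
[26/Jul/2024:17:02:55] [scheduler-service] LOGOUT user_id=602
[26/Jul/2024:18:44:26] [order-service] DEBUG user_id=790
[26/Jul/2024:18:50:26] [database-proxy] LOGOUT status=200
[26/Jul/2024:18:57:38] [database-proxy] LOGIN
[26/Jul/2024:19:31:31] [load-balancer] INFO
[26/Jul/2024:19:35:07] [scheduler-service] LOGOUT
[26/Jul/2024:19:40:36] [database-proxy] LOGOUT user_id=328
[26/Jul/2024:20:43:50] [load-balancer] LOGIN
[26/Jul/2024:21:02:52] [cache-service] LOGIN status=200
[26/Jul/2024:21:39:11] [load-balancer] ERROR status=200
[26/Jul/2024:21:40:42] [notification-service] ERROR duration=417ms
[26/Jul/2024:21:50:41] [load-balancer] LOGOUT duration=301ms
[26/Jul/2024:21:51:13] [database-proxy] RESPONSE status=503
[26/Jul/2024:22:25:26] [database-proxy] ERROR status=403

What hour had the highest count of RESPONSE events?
10

To find the peak hour:

1. Group all RESPONSE events by hour
2. Count events in each hour
3. Find hour with maximum count
4. Peak hour: 10 (with 3 events)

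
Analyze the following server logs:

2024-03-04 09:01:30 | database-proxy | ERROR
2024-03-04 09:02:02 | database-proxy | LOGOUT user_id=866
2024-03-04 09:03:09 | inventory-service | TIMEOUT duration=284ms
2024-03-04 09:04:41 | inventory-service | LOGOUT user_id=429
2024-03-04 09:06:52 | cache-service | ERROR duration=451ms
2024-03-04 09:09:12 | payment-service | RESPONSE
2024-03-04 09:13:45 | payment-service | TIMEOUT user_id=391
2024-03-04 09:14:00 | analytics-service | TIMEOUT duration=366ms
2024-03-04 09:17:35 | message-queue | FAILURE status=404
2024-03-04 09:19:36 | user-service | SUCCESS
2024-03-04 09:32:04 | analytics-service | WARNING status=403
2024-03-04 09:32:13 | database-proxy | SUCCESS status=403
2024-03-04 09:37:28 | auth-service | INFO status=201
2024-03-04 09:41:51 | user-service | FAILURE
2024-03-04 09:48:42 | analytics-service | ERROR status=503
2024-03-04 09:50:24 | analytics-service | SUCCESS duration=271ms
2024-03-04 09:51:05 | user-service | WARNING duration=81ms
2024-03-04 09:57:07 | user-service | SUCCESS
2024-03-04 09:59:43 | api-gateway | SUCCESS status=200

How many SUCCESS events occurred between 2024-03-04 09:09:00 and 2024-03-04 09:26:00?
1

To count events in the time window:

1. Window boundaries: 2024-03-04 09:09:00 to 2024-03-04 09:26:00
2. Filter for SUCCESS events within this window
3. Count matching events: 1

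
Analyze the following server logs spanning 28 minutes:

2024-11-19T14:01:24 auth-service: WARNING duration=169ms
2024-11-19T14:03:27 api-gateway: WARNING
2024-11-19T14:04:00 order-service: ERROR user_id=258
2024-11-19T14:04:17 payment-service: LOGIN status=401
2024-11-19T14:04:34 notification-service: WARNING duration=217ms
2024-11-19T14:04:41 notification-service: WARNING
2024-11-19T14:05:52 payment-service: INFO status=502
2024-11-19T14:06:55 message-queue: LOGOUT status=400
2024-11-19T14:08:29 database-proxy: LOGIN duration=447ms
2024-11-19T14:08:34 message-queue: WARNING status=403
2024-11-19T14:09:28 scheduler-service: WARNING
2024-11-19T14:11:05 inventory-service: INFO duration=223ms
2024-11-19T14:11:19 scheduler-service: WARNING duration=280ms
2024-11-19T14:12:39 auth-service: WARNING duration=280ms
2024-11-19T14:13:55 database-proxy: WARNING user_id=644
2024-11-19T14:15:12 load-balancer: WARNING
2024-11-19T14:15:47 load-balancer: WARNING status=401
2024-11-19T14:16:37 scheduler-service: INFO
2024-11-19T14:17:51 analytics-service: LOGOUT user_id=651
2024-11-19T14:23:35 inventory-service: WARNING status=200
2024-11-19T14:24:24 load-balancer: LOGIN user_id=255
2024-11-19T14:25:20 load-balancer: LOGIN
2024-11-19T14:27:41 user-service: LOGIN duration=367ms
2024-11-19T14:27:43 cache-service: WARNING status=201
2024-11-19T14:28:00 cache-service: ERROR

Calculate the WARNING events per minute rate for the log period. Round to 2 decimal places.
0.46

To calculate the rate:

1. Count total WARNING events: 13
2. Total time period: 28 minutes
3. Rate = 13 / 28 = 0.46 events per minute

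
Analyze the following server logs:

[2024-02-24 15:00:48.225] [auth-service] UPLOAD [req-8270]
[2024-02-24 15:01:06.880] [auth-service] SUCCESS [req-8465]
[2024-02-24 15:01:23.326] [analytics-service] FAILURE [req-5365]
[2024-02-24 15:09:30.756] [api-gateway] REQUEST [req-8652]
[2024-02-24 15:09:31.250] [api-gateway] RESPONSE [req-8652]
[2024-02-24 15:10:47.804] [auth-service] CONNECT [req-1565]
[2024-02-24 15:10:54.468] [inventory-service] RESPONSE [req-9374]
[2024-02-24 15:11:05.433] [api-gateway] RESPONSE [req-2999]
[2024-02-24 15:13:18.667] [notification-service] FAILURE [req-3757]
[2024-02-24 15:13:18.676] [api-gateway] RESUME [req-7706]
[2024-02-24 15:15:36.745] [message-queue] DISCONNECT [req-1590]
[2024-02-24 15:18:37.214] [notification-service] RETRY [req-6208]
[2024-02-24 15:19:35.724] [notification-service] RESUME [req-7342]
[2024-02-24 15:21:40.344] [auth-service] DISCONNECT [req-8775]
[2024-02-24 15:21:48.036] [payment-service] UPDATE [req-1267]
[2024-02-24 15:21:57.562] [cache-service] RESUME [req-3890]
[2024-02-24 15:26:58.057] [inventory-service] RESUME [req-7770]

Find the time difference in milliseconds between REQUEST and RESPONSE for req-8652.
494

To calculate latency:

1. Find REQUEST with id req-8652: 2024-02-24 15:09:30.756
2. Find RESPONSE with id req-8652: 2024-02-24 15:09:31.250
3. Latency: 2024-02-24 15:09:31.250 - 2024-02-24 15:09:30.756 = 494ms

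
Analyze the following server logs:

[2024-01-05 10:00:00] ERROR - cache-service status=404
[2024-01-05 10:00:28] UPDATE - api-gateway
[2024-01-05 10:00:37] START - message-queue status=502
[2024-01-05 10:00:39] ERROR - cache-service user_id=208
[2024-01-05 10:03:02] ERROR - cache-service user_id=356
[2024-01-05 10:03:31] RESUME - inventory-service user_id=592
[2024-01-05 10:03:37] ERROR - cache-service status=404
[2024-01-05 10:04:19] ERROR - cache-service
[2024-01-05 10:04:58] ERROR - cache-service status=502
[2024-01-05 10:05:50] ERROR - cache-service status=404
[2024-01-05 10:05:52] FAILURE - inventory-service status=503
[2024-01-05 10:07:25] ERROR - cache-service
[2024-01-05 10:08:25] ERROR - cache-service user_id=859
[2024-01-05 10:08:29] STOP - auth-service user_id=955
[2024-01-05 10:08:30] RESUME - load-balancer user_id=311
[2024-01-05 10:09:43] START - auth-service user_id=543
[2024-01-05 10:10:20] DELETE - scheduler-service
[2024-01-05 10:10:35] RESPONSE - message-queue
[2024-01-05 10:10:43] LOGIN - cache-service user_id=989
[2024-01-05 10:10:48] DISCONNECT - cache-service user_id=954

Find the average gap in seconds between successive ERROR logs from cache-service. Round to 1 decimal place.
63.1

To calculate average interval:

1. Find all ERROR events for cache-service in order
2. Calculate time gaps between consecutive events
3. Compute mean of gaps: 505 / 8 = 63.1 seconds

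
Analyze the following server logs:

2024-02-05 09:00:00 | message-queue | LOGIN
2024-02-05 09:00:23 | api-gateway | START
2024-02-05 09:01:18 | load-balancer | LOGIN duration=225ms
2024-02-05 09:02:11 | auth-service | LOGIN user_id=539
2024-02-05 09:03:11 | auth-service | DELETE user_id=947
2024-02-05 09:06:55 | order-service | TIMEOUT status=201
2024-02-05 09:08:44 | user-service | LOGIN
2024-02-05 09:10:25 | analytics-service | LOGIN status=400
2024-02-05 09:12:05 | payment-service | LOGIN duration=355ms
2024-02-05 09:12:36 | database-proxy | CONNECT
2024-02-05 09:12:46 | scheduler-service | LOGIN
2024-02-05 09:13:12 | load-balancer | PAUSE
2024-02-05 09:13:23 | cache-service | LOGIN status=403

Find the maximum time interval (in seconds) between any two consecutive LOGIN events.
393

To find the longest gap:

1. Extract all LOGIN events in chronological order
2. Calculate time differences between consecutive events
3. Find the maximum difference
4. Longest gap: 393 seconds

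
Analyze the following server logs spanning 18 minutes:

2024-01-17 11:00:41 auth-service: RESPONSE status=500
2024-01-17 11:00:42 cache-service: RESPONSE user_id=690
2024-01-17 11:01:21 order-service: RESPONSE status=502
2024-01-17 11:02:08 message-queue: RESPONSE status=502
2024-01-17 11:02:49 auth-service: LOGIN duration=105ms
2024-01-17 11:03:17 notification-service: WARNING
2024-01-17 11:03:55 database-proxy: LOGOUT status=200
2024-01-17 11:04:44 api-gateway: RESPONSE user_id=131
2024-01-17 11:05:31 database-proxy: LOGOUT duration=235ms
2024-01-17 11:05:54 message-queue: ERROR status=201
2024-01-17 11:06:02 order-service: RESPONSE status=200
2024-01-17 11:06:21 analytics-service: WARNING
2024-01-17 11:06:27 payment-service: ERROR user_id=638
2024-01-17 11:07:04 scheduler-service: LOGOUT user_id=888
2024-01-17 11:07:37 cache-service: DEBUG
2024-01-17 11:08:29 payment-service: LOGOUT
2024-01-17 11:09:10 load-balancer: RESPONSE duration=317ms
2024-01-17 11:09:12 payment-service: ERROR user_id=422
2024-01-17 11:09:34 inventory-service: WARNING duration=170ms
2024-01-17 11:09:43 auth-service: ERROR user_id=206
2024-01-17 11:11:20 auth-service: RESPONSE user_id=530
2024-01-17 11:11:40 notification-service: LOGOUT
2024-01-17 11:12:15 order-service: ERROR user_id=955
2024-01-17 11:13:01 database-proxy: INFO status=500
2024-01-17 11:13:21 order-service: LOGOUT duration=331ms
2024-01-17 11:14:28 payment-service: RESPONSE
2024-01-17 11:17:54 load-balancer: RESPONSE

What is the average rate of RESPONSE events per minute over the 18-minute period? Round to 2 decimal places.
0.56

To calculate the rate:

1. Count total RESPONSE events: 10
2. Total time period: 18 minutes
3. Rate = 10 / 18 = 0.56 events per minute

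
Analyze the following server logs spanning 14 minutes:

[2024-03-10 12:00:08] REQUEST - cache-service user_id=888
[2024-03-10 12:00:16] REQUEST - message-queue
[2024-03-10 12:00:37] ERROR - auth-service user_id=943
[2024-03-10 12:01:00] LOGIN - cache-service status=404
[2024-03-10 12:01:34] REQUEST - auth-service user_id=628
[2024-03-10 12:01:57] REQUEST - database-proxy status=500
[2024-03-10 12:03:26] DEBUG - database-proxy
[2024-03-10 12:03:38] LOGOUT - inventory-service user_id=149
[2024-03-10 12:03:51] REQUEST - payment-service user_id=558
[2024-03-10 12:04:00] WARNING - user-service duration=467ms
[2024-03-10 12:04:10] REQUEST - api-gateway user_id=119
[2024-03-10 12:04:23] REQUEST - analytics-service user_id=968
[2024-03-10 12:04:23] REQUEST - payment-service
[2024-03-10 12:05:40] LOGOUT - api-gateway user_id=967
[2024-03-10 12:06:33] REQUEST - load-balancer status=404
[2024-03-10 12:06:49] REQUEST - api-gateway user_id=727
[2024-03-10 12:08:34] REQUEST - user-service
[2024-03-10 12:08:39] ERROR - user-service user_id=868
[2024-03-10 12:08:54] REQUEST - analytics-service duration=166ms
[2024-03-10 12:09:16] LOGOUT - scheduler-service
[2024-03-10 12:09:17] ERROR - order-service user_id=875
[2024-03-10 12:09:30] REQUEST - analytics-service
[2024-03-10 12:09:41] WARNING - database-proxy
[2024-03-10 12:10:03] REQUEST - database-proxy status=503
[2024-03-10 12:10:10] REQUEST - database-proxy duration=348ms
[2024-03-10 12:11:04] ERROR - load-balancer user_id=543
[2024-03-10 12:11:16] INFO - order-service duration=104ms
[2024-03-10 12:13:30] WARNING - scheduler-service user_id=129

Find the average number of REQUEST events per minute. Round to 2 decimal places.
1.07

To calculate the rate:

1. Count total REQUEST events: 15
2. Total time period: 14 minutes
3. Rate = 15 / 14 = 1.07 events per minute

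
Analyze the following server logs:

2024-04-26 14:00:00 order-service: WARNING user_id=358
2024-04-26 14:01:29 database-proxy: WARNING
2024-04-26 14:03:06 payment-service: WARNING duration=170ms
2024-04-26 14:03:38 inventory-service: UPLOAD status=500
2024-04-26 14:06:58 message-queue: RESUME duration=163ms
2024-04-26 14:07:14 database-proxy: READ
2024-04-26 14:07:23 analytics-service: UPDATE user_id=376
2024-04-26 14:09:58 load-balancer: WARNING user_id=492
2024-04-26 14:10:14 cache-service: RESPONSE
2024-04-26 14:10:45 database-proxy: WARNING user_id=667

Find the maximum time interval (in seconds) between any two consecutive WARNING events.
412

To find the longest gap:

1. Extract all WARNING events in chronological order
2. Calculate time differences between consecutive events
3. Find the maximum difference
4. Longest gap: 412 seconds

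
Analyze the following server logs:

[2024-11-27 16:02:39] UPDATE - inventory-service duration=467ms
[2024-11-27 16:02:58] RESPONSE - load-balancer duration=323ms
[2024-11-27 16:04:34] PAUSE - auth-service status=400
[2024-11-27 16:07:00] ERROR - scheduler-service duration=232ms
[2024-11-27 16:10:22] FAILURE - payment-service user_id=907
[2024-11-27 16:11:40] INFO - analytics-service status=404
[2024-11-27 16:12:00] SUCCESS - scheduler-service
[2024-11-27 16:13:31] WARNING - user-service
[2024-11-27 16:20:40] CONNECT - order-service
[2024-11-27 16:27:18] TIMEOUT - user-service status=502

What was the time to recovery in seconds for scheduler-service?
300

To calculate recovery time:

1. Find ERROR event for scheduler-service: 2024-11-27 16:07:00
2. Find next SUCCESS event for scheduler-service: 2024-11-27 16:12:00
3. Recovery time: 2024-11-27 16:12:00 - 2024-11-27 16:07:00 = 300 seconds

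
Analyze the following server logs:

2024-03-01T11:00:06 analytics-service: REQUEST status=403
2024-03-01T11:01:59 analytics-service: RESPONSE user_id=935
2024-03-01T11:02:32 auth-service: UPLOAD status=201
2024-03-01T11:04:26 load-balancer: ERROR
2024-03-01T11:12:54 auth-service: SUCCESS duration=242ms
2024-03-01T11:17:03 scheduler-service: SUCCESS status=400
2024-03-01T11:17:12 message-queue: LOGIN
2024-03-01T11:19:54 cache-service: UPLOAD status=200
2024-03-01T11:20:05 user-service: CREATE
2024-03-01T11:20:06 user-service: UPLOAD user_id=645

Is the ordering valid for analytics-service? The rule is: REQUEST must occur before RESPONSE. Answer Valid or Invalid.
Valid

To validate ordering:

1. Required order: REQUEST → RESPONSE
2. Rule: REQUEST must occur before RESPONSE
3. Check actual order of events for analytics-service
4. Result: Valid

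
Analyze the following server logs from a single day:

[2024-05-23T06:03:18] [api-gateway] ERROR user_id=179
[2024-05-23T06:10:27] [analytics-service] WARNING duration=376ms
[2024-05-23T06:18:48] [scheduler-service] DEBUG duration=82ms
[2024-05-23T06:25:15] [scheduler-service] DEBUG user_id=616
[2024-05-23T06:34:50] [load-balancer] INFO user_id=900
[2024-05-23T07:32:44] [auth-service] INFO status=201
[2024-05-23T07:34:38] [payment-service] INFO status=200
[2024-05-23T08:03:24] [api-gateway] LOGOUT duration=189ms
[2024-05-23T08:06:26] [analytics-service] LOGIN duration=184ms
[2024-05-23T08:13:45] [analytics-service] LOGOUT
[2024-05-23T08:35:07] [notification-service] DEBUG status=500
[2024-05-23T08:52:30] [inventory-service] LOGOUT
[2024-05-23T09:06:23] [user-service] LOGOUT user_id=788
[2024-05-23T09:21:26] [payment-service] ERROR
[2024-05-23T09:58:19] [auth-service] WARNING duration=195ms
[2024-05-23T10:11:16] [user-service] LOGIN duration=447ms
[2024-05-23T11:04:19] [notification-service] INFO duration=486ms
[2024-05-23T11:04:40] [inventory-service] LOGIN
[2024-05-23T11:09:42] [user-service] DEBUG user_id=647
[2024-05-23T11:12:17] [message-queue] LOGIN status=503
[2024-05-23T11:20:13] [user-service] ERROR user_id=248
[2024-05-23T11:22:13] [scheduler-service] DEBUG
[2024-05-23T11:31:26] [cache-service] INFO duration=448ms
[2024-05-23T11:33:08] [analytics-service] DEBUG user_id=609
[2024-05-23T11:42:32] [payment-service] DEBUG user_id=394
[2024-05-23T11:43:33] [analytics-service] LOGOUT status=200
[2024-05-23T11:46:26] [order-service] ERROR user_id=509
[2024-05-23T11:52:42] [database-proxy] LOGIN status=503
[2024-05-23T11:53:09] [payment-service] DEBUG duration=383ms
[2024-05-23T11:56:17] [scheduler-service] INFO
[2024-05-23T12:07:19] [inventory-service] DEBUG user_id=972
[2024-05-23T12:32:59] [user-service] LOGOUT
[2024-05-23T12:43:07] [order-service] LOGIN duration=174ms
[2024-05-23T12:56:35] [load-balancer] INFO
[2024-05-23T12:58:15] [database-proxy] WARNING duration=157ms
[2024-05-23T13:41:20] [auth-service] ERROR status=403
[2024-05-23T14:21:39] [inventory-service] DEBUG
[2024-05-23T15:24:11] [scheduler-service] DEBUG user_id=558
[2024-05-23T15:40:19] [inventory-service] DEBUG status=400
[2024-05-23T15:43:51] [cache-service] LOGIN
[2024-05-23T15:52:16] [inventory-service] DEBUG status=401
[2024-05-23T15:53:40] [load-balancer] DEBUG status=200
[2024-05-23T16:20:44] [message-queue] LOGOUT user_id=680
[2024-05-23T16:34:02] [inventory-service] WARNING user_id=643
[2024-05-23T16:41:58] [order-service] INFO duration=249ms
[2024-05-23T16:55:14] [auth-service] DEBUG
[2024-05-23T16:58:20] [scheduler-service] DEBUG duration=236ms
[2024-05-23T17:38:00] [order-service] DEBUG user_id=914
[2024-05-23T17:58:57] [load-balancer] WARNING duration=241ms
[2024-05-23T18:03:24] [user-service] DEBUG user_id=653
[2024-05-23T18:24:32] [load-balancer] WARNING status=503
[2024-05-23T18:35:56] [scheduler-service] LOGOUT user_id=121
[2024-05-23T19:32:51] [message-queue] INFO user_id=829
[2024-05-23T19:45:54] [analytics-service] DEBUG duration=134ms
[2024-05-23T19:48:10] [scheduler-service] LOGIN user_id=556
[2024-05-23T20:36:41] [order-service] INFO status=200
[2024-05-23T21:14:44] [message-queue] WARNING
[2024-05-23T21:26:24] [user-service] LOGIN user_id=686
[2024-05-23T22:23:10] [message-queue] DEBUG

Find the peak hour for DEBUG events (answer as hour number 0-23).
11

To find the peak hour:

1. Group all DEBUG events by hour
2. Count events in each hour
3. Find hour with maximum count
4. Peak hour: 11 (with 5 events)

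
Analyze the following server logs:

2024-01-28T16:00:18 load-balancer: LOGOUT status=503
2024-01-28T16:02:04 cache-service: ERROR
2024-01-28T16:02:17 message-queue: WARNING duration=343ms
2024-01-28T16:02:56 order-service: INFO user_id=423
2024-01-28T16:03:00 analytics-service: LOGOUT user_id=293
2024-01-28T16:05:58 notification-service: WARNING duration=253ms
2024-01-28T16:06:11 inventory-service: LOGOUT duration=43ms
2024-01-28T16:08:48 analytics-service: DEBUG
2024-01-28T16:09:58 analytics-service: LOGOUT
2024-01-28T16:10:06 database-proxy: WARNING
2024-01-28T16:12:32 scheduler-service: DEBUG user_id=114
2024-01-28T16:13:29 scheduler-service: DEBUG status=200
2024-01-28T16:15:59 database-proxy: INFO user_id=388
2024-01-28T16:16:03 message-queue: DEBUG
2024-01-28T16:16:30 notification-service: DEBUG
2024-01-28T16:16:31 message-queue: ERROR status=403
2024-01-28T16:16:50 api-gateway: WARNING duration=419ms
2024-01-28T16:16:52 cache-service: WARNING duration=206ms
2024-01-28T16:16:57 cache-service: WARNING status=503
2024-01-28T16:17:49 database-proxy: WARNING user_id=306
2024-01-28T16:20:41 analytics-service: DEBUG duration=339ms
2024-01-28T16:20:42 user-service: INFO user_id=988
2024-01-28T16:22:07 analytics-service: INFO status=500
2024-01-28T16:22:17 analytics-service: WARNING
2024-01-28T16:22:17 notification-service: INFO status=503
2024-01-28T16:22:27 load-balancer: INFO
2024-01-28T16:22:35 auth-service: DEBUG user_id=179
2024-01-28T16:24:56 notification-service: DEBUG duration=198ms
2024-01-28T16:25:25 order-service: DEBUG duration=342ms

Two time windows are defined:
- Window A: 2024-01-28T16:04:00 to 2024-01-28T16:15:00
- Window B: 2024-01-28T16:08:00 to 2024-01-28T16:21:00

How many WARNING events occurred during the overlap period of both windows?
1

To find overlap events:

1. Window A: 2024-01-28T16:04:00 to 2024-01-28T16:15:00
2. Window B: 2024-01-28T16:08:00 to 2024-01-28T16:21:00
3. Overlap period: 2024-01-28T16:08:00 to 2024-01-28T16:15:00
4. Count WARNING events in overlap: 1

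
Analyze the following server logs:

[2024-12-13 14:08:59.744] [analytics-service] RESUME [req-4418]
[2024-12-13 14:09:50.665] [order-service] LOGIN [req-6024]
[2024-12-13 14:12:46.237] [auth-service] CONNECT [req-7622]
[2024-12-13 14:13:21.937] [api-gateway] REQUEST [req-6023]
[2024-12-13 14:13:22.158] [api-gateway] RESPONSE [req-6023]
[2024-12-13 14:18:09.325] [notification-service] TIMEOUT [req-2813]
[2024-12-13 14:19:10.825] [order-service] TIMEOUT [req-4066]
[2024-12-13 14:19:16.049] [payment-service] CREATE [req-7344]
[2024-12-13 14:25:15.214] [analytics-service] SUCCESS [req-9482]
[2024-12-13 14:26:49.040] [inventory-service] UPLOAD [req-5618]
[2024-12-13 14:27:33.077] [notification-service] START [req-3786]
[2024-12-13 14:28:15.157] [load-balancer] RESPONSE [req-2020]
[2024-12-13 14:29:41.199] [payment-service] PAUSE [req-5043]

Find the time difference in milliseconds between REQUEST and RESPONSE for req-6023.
221

To calculate latency:

1. Find REQUEST with id req-6023: 2024-12-13 14:13:21.937
2. Find RESPONSE with id req-6023: 2024-12-13 14:13:22.158
3. Latency: 2024-12-13 14:13:22.158 - 2024-12-13 14:13:21.937 = 221ms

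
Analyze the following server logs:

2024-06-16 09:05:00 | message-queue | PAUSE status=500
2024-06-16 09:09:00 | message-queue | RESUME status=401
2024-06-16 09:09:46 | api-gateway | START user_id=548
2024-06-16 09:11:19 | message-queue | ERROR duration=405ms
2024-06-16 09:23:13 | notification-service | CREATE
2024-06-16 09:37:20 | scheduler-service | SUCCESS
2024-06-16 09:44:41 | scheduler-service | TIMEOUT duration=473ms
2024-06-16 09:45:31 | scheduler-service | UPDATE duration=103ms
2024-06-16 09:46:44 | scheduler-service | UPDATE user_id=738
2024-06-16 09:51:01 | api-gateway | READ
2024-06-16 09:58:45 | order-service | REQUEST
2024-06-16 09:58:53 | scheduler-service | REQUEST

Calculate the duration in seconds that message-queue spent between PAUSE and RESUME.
240

To calculate state duration:

1. Find PAUSE event for message-queue: 2024-06-16 09:05:00
2. Find RESUME event for message-queue: 2024-06-16 09:09:00
3. Calculate duration: 2024-06-16 09:09:00 - 2024-06-16 09:05:00 = 240 seconds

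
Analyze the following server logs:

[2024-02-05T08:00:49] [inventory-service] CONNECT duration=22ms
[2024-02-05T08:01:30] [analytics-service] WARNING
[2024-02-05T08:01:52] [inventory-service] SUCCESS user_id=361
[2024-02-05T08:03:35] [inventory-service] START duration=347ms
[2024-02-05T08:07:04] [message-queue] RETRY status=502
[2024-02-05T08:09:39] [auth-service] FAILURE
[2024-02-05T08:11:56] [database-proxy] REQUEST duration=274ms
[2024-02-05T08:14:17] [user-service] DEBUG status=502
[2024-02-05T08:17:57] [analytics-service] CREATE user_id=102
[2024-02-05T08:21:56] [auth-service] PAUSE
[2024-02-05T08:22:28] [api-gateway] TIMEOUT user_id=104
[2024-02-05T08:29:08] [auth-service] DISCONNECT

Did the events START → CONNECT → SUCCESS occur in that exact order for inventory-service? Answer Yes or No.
No

To verify sequence order:

1. Find all events in sequence START → CONNECT → SUCCESS for inventory-service
2. Extract their timestamps
3. Check if timestamps are in ascending order
4. Result: No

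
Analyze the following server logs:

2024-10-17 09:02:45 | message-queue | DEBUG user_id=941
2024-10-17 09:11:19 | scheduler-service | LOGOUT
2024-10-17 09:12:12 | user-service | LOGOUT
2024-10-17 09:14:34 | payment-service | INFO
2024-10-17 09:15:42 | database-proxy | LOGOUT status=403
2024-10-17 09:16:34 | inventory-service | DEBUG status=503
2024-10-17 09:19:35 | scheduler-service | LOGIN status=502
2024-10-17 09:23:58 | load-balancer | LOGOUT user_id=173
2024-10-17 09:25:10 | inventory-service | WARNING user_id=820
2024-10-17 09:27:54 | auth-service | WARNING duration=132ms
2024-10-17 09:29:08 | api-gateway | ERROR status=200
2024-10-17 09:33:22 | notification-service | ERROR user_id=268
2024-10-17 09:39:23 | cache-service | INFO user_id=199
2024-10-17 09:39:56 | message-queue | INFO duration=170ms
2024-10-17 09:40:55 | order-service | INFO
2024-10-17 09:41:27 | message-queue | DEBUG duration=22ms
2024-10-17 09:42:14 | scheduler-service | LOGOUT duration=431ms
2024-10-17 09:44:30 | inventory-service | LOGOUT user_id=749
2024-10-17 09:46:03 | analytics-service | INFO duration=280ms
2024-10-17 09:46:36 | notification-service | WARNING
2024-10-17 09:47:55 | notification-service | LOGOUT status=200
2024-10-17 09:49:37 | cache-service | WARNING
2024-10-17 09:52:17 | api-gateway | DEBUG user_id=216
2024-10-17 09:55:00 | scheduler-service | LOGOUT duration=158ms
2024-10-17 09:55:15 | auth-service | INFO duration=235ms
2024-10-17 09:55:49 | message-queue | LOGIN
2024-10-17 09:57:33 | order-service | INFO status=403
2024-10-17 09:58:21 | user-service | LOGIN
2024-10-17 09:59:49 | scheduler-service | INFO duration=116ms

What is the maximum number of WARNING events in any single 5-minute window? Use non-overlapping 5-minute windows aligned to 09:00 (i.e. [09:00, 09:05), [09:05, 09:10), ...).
2

To find the burst window:

1. Divide the log period into non-overlapping 5-minute windows starting at 09:00
2. Count WARNING events in each window
3. Find the window with maximum count
4. Maximum events in a window: 2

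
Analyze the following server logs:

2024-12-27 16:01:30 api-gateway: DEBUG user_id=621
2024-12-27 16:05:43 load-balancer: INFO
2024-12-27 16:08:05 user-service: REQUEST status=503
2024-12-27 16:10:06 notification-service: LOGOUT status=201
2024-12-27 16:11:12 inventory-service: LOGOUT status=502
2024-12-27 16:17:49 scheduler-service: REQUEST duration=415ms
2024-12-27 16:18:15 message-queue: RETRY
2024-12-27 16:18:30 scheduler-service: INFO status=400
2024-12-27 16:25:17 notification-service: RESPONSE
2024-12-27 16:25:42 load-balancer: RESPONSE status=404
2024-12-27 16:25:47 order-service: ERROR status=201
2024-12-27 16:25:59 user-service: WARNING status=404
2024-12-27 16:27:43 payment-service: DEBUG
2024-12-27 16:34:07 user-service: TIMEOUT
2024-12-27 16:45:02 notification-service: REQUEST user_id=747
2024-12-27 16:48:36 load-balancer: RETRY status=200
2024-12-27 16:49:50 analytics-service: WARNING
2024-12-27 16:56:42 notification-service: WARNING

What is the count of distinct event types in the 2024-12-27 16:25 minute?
3

To count unique event types:

1. Filter events in the minute starting at 2024-12-27 16:25
2. Extract event types from matching entries
3. Count unique types: 3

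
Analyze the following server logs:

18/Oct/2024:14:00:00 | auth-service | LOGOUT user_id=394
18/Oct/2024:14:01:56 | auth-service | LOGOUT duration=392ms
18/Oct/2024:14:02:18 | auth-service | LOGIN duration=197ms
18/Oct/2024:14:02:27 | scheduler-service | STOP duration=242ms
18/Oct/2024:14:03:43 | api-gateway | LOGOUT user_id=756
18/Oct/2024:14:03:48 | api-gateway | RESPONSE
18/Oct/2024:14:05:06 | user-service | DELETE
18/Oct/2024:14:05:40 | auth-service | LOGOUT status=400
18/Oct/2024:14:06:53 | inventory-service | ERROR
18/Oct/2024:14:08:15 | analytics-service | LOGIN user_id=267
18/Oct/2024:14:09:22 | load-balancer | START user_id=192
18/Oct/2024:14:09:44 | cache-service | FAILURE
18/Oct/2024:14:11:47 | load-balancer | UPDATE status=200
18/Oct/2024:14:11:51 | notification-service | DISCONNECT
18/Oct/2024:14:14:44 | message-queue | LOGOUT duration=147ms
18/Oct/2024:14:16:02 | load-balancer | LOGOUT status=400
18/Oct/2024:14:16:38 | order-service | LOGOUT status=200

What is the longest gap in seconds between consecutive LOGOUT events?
544

To find the longest gap:

1. Extract all LOGOUT events in chronological order
2. Calculate time differences between consecutive events
3. Find the maximum difference
4. Longest gap: 544 seconds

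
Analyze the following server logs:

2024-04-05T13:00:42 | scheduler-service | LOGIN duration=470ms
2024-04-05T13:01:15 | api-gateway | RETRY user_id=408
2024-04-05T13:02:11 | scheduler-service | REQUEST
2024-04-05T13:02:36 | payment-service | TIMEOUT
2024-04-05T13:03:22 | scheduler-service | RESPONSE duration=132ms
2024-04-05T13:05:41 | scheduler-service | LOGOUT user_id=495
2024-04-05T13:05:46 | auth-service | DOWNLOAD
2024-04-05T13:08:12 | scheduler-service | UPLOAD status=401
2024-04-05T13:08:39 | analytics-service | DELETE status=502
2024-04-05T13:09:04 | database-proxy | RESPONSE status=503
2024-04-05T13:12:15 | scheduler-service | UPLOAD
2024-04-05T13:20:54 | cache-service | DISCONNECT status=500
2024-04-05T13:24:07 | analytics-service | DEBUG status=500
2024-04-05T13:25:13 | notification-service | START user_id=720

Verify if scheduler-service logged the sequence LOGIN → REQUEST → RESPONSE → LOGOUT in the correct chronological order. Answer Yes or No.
Yes

To verify sequence order:

1. Find all events in sequence LOGIN → REQUEST → RESPONSE → LOGOUT for scheduler-service
2. Extract their timestamps
3. Check if timestamps are in ascending order
4. Result: Yes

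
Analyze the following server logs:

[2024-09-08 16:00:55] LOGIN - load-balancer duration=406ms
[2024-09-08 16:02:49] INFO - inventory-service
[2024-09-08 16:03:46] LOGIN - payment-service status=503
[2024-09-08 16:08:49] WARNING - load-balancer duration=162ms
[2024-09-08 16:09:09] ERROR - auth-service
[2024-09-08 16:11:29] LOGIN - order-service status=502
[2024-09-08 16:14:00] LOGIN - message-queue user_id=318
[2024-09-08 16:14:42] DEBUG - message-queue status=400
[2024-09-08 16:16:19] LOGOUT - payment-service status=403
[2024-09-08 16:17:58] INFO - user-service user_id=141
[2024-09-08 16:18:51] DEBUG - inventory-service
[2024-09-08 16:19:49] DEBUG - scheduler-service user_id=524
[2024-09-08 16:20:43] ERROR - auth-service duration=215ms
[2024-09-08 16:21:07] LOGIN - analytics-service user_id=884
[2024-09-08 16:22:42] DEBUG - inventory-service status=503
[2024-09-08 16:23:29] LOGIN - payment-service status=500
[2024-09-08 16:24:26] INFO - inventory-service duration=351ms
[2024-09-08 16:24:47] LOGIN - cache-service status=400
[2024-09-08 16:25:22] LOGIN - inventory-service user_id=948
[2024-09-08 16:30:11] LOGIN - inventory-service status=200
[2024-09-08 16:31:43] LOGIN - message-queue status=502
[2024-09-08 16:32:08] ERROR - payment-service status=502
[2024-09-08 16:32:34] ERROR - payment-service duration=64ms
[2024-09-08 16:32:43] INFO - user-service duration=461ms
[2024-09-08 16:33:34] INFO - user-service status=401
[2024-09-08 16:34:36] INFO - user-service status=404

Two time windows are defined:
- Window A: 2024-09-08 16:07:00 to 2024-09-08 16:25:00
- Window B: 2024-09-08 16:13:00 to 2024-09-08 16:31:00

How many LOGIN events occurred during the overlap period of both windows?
4

To find overlap events:

1. Window A: 2024-09-08 16:07:00 to 2024-09-08 16:25:00
2. Window B: 2024-09-08 16:13:00 to 2024-09-08 16:31:00
3. Overlap period: 2024-09-08 16:13:00 to 2024-09-08 16:25:00
4. Count LOGIN events in overlap: 4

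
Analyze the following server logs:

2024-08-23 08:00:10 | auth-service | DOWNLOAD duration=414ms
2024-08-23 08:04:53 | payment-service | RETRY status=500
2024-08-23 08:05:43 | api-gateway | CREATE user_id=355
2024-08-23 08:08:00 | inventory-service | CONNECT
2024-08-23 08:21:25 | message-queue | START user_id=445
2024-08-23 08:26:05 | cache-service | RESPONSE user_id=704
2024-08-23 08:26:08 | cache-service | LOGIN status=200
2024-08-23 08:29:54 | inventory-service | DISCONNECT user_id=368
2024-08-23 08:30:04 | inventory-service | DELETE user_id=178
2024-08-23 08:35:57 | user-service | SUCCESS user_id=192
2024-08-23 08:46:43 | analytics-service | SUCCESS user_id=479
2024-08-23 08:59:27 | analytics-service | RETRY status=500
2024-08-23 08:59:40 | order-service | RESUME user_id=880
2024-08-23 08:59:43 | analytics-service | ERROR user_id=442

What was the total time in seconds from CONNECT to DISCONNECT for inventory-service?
1314

To calculate state duration:

1. Find CONNECT event for inventory-service: 2024-08-23 08:08:00
2. Find DISCONNECT event for inventory-service: 2024-08-23 08:29:54
3. Calculate duration: 2024-08-23 08:29:54 - 2024-08-23 08:08:00 = 1314 seconds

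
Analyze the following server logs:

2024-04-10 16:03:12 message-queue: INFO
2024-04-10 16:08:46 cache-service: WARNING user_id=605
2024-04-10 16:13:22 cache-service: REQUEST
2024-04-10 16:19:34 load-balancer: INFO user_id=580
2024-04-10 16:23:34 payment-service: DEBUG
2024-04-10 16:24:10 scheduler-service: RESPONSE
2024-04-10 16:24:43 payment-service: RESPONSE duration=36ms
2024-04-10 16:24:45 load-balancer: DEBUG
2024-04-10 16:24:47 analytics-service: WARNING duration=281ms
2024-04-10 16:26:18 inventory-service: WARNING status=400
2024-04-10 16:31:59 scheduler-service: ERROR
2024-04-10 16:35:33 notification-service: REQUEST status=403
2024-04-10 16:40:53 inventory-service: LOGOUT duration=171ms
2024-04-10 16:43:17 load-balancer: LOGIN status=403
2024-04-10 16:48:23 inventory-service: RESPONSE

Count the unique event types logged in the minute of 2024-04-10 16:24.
3

To count unique event types:

1. Filter events in the minute starting at 2024-04-10 16:24
2. Extract event types from matching entries
3. Count unique types: 3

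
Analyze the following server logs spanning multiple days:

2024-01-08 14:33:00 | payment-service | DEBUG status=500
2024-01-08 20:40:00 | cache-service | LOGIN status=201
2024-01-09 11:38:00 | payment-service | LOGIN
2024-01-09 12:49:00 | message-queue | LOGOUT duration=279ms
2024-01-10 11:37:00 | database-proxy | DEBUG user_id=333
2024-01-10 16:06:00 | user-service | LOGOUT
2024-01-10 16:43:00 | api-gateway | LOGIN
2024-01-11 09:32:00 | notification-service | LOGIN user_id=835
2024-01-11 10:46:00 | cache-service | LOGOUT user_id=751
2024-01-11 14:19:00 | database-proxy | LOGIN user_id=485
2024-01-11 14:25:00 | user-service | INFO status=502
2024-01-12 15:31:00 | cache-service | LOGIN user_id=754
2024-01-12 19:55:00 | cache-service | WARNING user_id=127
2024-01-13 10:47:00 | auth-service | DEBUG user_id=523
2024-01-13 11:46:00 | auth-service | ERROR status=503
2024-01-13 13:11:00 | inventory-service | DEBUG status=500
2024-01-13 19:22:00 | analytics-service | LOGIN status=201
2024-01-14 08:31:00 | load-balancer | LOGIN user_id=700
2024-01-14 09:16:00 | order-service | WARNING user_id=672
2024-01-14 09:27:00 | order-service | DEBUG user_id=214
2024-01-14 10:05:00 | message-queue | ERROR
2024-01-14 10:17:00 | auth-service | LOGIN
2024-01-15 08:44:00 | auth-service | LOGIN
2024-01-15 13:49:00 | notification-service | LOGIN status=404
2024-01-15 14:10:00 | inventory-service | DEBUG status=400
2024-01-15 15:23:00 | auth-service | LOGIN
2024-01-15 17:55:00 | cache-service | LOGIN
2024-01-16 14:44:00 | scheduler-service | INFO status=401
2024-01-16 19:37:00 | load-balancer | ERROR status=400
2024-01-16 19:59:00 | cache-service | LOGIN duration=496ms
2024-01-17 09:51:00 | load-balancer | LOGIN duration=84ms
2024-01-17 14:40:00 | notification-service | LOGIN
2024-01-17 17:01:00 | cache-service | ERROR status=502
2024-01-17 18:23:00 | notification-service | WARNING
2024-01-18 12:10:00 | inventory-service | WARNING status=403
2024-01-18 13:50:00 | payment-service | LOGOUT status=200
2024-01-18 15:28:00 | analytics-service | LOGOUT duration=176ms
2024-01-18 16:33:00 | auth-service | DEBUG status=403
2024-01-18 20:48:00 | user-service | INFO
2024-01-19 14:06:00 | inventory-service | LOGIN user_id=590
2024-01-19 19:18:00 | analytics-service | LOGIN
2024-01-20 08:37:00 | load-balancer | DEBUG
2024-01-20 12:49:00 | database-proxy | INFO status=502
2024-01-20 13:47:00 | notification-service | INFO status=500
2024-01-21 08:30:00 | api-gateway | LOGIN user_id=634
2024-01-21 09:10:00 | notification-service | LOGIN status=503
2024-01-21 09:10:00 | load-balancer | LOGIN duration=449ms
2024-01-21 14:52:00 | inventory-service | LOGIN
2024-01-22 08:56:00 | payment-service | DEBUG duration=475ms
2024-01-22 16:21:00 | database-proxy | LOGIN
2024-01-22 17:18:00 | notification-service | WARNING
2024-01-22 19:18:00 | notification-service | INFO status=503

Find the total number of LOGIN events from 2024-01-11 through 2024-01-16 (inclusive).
11

To filter by date range:

1. Date range: 2024-01-11 through 2024-01-16, both dates inclusive
2. Filter for LOGIN events whose date falls in this range
3. Count matching events: 11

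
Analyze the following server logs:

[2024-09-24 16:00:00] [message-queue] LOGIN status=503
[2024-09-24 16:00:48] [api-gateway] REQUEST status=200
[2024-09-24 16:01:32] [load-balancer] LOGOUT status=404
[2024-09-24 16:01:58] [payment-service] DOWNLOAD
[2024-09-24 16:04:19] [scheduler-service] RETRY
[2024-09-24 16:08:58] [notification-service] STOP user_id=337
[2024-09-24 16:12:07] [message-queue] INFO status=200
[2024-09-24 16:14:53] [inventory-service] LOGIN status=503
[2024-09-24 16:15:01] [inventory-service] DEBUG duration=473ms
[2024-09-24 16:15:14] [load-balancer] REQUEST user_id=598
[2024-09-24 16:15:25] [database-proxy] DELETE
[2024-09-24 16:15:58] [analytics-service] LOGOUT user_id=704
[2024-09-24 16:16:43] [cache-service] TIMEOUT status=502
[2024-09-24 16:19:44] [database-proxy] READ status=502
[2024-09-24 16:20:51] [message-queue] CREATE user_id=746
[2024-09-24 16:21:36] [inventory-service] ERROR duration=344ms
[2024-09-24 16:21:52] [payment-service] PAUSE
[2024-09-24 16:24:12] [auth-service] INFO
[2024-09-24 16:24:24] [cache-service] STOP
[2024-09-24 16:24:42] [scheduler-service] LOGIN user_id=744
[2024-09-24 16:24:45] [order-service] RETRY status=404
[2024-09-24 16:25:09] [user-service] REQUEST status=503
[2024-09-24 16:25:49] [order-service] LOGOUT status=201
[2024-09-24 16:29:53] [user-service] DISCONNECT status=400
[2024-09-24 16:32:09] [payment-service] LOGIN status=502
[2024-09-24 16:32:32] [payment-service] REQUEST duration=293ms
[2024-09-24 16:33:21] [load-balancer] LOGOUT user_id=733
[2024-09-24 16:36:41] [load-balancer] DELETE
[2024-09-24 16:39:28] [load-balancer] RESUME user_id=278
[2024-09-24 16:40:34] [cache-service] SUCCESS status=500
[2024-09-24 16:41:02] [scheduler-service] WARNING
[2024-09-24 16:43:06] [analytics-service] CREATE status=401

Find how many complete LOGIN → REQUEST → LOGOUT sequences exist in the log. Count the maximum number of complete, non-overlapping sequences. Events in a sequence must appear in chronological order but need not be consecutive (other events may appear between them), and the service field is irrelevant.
4

To count sequences:

1. Look for pattern: LOGIN → REQUEST → LOGOUT
2. Greedily scan the log in chronological order, matching each sequence element in turn (ignoring service)
3. Each time the full pattern completes, increment the count and restart matching from the next event
4. Complete non-overlapping sequences found: 4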